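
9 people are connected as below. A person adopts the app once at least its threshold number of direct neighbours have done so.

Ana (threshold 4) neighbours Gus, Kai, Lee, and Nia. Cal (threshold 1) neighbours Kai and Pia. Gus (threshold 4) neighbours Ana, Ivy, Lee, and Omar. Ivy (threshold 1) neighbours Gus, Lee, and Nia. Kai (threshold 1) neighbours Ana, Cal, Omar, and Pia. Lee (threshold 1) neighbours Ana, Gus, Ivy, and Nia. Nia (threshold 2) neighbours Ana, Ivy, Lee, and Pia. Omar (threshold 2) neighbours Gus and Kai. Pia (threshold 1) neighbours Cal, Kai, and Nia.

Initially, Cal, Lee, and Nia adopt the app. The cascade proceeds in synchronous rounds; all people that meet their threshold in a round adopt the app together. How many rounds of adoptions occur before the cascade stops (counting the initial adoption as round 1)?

Round 1 — Cal, Lee, Nia adopt the app (initial).
Round 2 — checking thresholds:
  Ana: 2 of 4 neighbours < 4, not yet.
  Gus: 1 of 4 neighbours < 4, not yet.
  Ivy: 2 of 3 neighbours ≥ 1, adopts the app.
  Kai: 1 of 4 neighbours ≥ 1, adopts the app.
  Pia: 2 of 3 neighbours ≥ 1, adopts the app.
Round 3 — no new adoptions; cascade stops.

2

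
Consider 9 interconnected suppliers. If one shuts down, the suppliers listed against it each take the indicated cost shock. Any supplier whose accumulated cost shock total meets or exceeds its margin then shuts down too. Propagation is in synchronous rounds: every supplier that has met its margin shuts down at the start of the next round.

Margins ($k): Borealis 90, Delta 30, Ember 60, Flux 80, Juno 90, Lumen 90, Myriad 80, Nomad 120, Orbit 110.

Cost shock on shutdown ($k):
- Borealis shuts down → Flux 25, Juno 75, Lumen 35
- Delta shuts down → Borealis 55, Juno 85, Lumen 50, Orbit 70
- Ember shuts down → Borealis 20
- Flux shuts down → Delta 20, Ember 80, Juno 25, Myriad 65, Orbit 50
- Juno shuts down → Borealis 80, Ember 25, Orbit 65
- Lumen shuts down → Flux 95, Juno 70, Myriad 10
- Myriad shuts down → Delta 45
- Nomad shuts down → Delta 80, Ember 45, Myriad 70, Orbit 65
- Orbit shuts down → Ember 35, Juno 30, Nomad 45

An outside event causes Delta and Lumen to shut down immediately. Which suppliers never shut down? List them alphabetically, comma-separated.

Round 1 — Delta, Lumen shut down (initial).
  Borealis: +55 → 55 < 90
  Flux: +95 → 95 ≥ 80
  Juno: +85+70 → 155 ≥ 90
  Myriad: +10 → 10 < 80
  Orbit: +70 → 70 < 110
Round 2 — Flux, Juno shut down.
  Borealis: +80 → 135 ≥ 90
  Ember: +80+25 → 105 ≥ 60
  Myriad: +65 → 75 < 80
  Orbit: +50+65 → 185 ≥ 110
Round 3 — Borealis, Ember, Orbit shut down.
  Nomad: +45 → 45 < 120
No further shutdowns.

Myriad, Nomad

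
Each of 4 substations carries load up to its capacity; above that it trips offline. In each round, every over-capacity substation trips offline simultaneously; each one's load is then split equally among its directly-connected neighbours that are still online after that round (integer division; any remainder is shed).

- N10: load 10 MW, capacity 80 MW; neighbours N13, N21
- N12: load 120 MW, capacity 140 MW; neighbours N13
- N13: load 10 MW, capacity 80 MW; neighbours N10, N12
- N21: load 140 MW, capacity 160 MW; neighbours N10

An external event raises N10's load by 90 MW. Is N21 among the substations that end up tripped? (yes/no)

Round 1 — N10 at 100 > 80. N10 trips offline.
  N10 sheds 100 MW to N13, N21: 50 each.
    N13: 10+50 = 60 ≤ 80
    N21: 140+50 = 190 > 160
Round 2 — N21 trips offline.
  N21 sheds 190 MW: no online neighbours, lost.
No further trips.

yes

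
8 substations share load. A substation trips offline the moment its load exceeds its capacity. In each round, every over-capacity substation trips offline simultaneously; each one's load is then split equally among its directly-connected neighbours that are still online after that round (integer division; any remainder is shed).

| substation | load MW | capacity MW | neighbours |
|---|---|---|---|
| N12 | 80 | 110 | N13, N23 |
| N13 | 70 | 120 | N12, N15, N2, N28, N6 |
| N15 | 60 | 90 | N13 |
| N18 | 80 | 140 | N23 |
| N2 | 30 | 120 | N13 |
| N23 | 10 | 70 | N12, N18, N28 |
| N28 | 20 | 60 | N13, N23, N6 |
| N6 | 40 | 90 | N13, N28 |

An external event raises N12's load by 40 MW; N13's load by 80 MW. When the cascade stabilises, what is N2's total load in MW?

Round 1 — N12 at 120 > 110; N13 at 150 > 120. N12, N13 trip offline.
  N12 sheds 120 MW to N23: 120 each.
    N23: 10+120 = 130 > 70
  N13 sheds 150 MW to N15, N2, N28, N6: 37 each (2 lost).
    N15: 60+37 = 97 > 90
    N2: 30+37 = 67 ≤ 120
    N28: 20+37 = 57 ≤ 60
    N6: 40+37 = 77 ≤ 90
Round 2 — N15, N23 trip offline.
  N15 sheds 97 MW: no online neighbours, lost.
  N23 sheds 130 MW to N18, N28: 65 each.
    N18: 80+65 = 145 > 140
    N28: 57+65 = 122 > 60
Round 3 — N18, N28 trip offline.
  N18 sheds 145 MW: no online neighbours, lost.
  N28 sheds 122 MW to N6: 122 each.
    N6: 77+122 = 199 > 90
Round 4 — N6 trips offline.
  N6 sheds 199 MW: no online neighbours, lost.
No further trips.

67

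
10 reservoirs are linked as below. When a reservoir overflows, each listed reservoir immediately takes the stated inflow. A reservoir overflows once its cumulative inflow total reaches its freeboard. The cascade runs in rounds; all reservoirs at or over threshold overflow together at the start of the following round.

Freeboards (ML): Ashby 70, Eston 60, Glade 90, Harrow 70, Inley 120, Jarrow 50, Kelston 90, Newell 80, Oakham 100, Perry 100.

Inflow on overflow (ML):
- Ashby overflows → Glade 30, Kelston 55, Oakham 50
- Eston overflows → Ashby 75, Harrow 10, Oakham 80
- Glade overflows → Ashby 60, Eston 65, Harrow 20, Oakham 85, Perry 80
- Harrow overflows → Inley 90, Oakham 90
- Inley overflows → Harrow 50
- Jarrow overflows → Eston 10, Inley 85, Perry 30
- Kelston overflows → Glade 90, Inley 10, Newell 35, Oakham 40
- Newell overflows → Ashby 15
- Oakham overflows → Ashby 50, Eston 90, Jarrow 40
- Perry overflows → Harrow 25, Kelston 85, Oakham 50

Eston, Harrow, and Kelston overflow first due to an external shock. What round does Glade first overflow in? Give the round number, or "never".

2

Round 1 — Eston, Harrow, Kelston overflow (initial).
  Ashby: +75 → 75 ≥ 70
  Glade: +90 → 90 ≥ 90
  Inley: +90+10 → 100 < 120
  Newell: +35 → 35 < 80
  Oakham: +80+90+40 → 210 ≥ 100
Round 2 — Ashby, Glade, Oakham overflow.
  Jarrow: +40 → 40 < 50
  Perry: +80 → 80 < 100
No further overflows.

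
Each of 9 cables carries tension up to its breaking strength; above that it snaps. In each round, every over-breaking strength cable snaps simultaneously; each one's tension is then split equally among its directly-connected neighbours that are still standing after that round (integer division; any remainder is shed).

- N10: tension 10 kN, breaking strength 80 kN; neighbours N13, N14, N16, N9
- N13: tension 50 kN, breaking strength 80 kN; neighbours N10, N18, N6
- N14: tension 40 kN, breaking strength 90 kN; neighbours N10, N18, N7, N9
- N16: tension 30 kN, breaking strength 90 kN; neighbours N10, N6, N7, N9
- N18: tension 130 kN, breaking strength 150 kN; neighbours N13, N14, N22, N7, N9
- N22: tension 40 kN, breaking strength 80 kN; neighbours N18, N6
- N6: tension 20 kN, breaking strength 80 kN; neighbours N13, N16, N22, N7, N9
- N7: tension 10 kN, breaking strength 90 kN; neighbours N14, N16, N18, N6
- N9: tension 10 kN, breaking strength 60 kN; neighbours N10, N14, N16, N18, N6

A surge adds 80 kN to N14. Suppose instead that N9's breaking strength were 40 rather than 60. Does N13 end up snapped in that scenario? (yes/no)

yes

With N9's breaking strength at 40:
Round 1 — N14 at 120 > 90. N14 snaps.
  N14 sheds 120 kN to N10, N18, N7, N9: 30 each.
    N10: 10+30 = 40 ≤ 80
    N18: 130+30 = 160 > 150
    N7: 10+30 = 40 ≤ 90
    N9: 10+30 = 40 ≤ 40
Round 2 — N18 snaps.
  N18 sheds 160 kN to N13, N22, N7, N9: 40 each.
    N13: 50+40 = 90 > 80
    N22: 40+40 = 80 ≤ 80
    N7: 40+40 = 80 ≤ 90
    N9: 40+40 = 80 > 40
Round 3 — N13, N9 snap.
  N13 sheds 90 kN to N10, N6: 45 each.
    N10: 40+45 = 85 > 80
    N6: 20+45 = 65 ≤ 80
  N9 sheds 80 kN to N10, N16, N6: 26 each (2 lost).
    N10: 85+26 = 111 > 80
    N16: 30+26 = 56 ≤ 90
    N6: 65+26 = 91 > 80
Round 4 — N10, N6 snap.
  N10 sheds 111 kN to N16: 111 each.
    N16: 56+111 = 167 > 90
  N6 sheds 91 kN to N16, N22, N7: 30 each (1 lost).
    N16: 167+30 = 197 > 90
    N22: 80+30 = 110 > 80
    N7: 80+30 = 110 > 90
Round 5 — N16, N22, N7 snap.
  N16 sheds 197 kN: no online neighbours, lost.
  N22 sheds 110 kN: no online neighbours, lost.
  N7 sheds 110 kN: no online neighbours, lost.
No further breaks.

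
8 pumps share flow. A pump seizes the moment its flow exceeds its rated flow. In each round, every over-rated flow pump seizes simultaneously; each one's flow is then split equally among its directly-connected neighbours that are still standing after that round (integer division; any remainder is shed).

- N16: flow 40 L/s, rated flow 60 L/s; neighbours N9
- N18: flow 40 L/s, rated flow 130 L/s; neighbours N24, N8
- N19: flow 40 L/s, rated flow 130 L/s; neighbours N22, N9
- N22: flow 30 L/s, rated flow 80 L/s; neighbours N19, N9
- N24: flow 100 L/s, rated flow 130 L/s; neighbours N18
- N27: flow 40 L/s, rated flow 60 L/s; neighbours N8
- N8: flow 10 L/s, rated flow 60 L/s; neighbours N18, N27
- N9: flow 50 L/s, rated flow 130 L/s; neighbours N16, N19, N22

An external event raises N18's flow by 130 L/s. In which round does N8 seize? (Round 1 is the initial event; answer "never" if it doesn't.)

2

Round 1 — N18 at 170 > 130. N18 seizes.
  N18 sheds 170 L/s to N24, N8: 85 each.
    N24: 100+85 = 185 > 130
    N8: 10+85 = 95 > 60
Round 2 — N24, N8 seize.
  N24 sheds 185 L/s: no online neighbours, lost.
  N8 sheds 95 L/s to N27: 95 each.
    N27: 40+95 = 135 > 60
Round 3 — N27 seizes.
  N27 sheds 135 L/s: no online neighbours, lost.
No further seizures.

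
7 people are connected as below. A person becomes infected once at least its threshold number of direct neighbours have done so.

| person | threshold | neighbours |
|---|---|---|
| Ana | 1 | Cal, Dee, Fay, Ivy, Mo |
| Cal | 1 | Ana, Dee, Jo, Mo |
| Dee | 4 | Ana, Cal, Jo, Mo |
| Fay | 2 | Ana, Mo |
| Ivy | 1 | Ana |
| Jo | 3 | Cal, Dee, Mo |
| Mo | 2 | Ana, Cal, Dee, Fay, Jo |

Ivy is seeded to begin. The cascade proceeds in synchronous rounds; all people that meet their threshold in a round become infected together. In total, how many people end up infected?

5

Round 1 — Ivy becomes infected (initial).
Round 2 — checking thresholds:
  Ana: 1 of 5 neighbours ≥ 1, becomes infected.
Round 3 — checking thresholds:
  Cal: 1 of 4 neighbours ≥ 1, becomes infected.
  Dee: 1 of 4 neighbours < 4, not yet.
  Fay: 1 of 2 neighbours < 2, not yet.
  Mo: 1 of 5 neighbours < 2, not yet.
Round 4 — checking thresholds:
  Dee: 2 of 4 neighbours < 4, not yet.
  Fay: 1 of 2 neighbours < 2, not yet.
  Jo: 1 of 3 neighbours < 3, not yet.
  Mo: 2 of 5 neighbours ≥ 2, becomes infected.
Round 5 — checking thresholds:
  Dee: 3 of 4 neighbours < 4, not yet.
  Fay: 2 of 2 neighbours ≥ 2, becomes infected.
  Jo: 2 of 3 neighbours < 3, not yet.
Round 6 — no new infections; cascade stops.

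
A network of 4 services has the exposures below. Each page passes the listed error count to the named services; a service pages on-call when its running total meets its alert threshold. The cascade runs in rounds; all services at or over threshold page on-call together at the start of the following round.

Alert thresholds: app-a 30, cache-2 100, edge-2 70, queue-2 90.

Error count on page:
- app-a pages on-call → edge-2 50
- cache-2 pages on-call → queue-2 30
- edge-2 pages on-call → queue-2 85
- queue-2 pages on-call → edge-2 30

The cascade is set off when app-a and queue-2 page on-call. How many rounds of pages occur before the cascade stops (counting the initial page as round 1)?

Round 1 — app-a, queue-2 page on-call (initial).
  edge-2: +50+30 → 80 ≥ 70
Round 2 — edge-2 pages on-call.
No further pages.

2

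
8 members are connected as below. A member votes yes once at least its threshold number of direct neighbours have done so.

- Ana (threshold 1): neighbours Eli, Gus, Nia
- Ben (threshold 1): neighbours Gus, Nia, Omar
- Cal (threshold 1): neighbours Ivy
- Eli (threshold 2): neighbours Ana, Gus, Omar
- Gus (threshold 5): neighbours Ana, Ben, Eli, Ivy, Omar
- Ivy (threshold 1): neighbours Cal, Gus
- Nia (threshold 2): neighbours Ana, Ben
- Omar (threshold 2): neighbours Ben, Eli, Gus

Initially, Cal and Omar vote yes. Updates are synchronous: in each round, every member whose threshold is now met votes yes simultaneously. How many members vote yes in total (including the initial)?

4

Round 1 — Cal, Omar vote yes (initial).
Round 2 — checking thresholds:
  Ben: 1 of 3 neighbours ≥ 1, votes yes.
  Eli: 1 of 3 neighbours < 2, not yet.
  Gus: 1 of 5 neighbours < 5, not yet.
  Ivy: 1 of 2 neighbours ≥ 1, votes yes.
Round 3 — no new yes votes; cascade stops.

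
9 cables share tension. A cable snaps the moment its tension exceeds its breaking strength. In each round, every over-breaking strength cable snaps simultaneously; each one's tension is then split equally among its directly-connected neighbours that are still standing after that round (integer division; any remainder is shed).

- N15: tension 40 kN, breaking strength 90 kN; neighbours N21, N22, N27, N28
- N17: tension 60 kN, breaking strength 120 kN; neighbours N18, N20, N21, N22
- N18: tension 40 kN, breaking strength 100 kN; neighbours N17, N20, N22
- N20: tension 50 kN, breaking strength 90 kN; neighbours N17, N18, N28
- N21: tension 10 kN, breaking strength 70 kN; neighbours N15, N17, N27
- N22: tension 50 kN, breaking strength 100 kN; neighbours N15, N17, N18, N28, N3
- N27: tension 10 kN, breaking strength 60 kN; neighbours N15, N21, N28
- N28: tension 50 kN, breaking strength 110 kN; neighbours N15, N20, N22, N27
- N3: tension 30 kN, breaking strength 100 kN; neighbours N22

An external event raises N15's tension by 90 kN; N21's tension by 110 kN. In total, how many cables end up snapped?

8

Round 1 — N15 at 130 > 90; N21 at 120 > 70. N15, N21 snap.
  N15 sheds 130 kN to N22, N27, N28: 43 each (1 lost).
    N22: 50+43 = 93 ≤ 100
    N27: 10+43 = 53 ≤ 60
    N28: 50+43 = 93 ≤ 110
  N21 sheds 120 kN to N17, N27: 60 each.
    N17: 60+60 = 120 ≤ 120
    N27: 53+60 = 113 > 60
Round 2 — N27 snaps.
  N27 sheds 113 kN to N28: 113 each.
    N28: 93+113 = 206 > 110
Round 3 — N28 snaps.
  N28 sheds 206 kN to N20, N22: 103 each.
    N20: 50+103 = 153 > 90
    N22: 93+103 = 196 > 100
Round 4 — N20, N22 snap.
  N20 sheds 153 kN to N17, N18: 76 each (1 lost).
    N17: 120+76 = 196 > 120
    N18: 40+76 = 116 > 100
  N22 sheds 196 kN to N17, N18, N3: 65 each (1 lost).
    N17: 196+65 = 261 > 120
    N18: 116+65 = 181 > 100
    N3: 30+65 = 95 ≤ 100
Round 5 — N17, N18 snap.
  N17 sheds 261 kN: no online neighbours, lost.
  N18 sheds 181 kN: no online neighbours, lost.
No further breaks.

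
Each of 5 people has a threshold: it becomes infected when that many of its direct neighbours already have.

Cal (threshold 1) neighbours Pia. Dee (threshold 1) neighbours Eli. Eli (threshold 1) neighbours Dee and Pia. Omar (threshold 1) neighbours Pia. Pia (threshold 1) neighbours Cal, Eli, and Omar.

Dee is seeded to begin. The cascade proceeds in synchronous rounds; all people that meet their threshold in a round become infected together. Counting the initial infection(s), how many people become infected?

Round 1 — Dee becomes infected (initial).
Round 2 — checking thresholds:
  Eli: 1 of 2 neighbours ≥ 1, becomes infected.
Round 3 — checking thresholds:
  Pia: 1 of 3 neighbours ≥ 1, becomes infected.
Round 4 — checking thresholds:
  Cal: 1 of 1 neighbours ≥ 1, becomes infected.
  Omar: 1 of 1 neighbours ≥ 1, becomes infected.
Round 5 — no new infections; cascade stops.

5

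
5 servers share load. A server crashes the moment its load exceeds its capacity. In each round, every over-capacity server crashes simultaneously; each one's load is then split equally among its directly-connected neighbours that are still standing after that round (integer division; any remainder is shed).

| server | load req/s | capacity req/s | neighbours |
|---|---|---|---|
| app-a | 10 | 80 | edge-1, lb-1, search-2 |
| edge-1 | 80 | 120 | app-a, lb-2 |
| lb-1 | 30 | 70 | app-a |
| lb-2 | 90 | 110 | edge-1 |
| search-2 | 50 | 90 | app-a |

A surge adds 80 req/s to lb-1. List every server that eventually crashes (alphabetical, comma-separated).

Round 1 — lb-1 at 110 > 70. lb-1 crashes.
  lb-1 sheds 110 req/s to app-a: 110 each.
    app-a: 10+110 = 120 > 80
Round 2 — app-a crashes.
  app-a sheds 120 req/s to edge-1, search-2: 60 each.
    edge-1: 80+60 = 140 > 120
    search-2: 50+60 = 110 > 90
Round 3 — edge-1, search-2 crash.
  edge-1 sheds 140 req/s to lb-2: 140 each.
    lb-2: 90+140 = 230 > 110
  search-2 sheds 110 req/s: no online neighbours, lost.
Round 4 — lb-2 crashes.
  lb-2 sheds 230 req/s: no online neighbours, lost.
No further crashes.

app-a, edge-1, lb-1, lb-2, search-2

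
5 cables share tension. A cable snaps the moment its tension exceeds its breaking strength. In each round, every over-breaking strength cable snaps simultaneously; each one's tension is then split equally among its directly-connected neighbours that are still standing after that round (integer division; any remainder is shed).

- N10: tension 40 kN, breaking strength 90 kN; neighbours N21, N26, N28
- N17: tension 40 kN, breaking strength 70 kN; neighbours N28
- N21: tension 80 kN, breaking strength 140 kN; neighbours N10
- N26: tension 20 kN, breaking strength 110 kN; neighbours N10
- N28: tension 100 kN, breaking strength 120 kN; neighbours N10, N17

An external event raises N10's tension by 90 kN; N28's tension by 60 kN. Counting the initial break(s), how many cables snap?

4

Round 1 — N10 at 130 > 90; N28 at 160 > 120. N10, N28 snap.
  N10 sheds 130 kN to N21, N26: 65 each.
    N21: 80+65 = 145 > 140
    N26: 20+65 = 85 ≤ 110
  N28 sheds 160 kN to N17: 160 each.
    N17: 40+160 = 200 > 70
Round 2 — N17, N21 snap.
  N17 sheds 200 kN: no online neighbours, lost.
  N21 sheds 145 kN: no online neighbours, lost.
No further breaks.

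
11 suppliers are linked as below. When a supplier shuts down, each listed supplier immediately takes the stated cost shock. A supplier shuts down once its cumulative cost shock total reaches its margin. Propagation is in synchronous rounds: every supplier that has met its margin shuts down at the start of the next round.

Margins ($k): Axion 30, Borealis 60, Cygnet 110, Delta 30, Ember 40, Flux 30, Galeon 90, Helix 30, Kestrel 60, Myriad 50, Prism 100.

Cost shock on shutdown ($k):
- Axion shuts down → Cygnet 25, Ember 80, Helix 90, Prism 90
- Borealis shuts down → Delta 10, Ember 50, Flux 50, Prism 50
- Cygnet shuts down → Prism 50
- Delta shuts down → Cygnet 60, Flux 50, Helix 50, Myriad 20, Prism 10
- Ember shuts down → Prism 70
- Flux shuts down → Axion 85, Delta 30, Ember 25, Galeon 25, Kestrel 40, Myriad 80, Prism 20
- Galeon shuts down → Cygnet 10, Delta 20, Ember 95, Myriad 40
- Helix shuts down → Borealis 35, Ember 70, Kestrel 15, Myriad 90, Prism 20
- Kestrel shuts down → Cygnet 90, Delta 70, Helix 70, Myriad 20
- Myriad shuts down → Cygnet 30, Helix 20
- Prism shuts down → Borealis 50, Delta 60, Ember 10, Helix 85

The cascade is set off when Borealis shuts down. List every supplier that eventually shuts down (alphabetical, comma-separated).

Round 1 — Borealis shuts down (initial).
  Delta: +10 → 10 < 30
  Ember: +50 → 50 ≥ 40
  Flux: +50 → 50 ≥ 30
  Prism: +50 → 50 < 100
Round 2 — Ember, Flux shut down.
  Axion: +85 → 85 ≥ 30
  Delta: +30 → 40 ≥ 30
  Galeon: +25 → 25 < 90
  Kestrel: +40 → 40 < 60
  Myriad: +80 → 80 ≥ 50
  Prism: +70+20 → 140 ≥ 100
Round 3 — Axion, Delta, Myriad, Prism shut down.
  Cygnet: +25+60+30 → 115 ≥ 110
  Helix: +90+50+20+85 → 245 ≥ 30
Round 4 — Cygnet, Helix shut down.
  Kestrel: +15 → 55 < 60
No further shutdowns.

Axion, Borealis, Cygnet, Delta, Ember, Flux, Helix, Myriad, Prism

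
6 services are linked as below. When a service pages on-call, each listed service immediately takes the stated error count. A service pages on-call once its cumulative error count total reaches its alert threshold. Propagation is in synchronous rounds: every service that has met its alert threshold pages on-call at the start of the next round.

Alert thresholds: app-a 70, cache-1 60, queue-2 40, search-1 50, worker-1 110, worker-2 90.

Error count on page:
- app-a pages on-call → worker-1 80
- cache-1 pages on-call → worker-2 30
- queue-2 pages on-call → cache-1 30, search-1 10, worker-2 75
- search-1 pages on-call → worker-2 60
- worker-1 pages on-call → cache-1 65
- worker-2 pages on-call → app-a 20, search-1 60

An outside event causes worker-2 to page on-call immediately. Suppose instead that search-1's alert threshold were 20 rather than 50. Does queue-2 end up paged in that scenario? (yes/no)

no

With search-1's alert threshold at 20:
Round 1 — worker-2 pages on-call (initial).
  app-a: +20 → 20 < 70
  search-1: +60 → 60 ≥ 20
Round 2 — search-1 pages on-call.
No further pages.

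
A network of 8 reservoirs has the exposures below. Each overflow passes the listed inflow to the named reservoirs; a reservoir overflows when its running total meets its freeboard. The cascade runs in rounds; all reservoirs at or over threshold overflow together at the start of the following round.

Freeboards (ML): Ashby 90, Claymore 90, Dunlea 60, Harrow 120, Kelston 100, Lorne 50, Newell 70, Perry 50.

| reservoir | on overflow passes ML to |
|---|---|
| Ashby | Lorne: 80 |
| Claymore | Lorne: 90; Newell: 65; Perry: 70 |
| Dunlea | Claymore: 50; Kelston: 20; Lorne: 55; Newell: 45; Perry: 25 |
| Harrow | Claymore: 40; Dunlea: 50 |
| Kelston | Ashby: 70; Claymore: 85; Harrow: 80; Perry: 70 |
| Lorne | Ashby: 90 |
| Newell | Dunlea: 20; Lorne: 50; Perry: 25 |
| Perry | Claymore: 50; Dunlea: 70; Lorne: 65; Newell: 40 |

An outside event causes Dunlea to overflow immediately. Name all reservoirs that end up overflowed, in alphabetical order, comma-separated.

Ashby, Dunlea, Lorne

Round 1 — Dunlea overflows (initial).
  Claymore: +50 → 50 < 90
  Kelston: +20 → 20 < 100
  Lorne: +55 → 55 ≥ 50
  Newell: +45 → 45 < 70
  Perry: +25 → 25 < 50
Round 2 — Lorne overflows.
  Ashby: +90 → 90 ≥ 90
Round 3 — Ashby overflows.
No further overflows.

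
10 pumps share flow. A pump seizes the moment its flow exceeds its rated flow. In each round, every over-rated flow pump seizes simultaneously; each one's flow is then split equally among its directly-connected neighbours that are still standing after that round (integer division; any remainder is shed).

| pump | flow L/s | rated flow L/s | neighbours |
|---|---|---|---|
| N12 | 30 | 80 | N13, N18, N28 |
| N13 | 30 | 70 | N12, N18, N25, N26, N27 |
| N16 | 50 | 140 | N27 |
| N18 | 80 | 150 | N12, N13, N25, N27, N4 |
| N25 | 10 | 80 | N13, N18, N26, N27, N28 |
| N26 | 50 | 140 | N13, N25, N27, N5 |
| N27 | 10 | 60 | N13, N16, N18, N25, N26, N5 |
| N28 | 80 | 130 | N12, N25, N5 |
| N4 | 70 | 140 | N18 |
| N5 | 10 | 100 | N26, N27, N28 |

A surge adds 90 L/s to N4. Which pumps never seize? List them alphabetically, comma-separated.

N16

Round 1 — N4 at 160 > 140. N4 seizes.
  N4 sheds 160 L/s to N18: 160 each.
    N18: 80+160 = 240 > 150
Round 2 — N18 seizes.
  N18 sheds 240 L/s to N12, N13, N25, N27: 60 each.
    N12: 30+60 = 90 > 80
    N13: 30+60 = 90 > 70
    N25: 10+60 = 70 ≤ 80
    N27: 10+60 = 70 > 60
Round 3 — N12, N13, N27 seize.
  N12 sheds 90 L/s to N28: 90 each.
    N28: 80+90 = 170 > 130
  N13 sheds 90 L/s to N25, N26: 45 each.
    N25: 70+45 = 115 > 80
    N26: 50+45 = 95 ≤ 140
  N27 sheds 70 L/s to N16, N25, N26, N5: 17 each (2 lost).
    N16: 50+17 = 67 ≤ 140
    N25: 115+17 = 132 > 80
    N26: 95+17 = 112 ≤ 140
    N5: 10+17 = 27 ≤ 100
Round 4 — N25, N28 seize.
  N25 sheds 132 L/s to N26: 132 each.
    N26: 112+132 = 244 > 140
  N28 sheds 170 L/s to N5: 170 each.
    N5: 27+170 = 197 > 100
Round 5 — N26, N5 seize.
  N26 sheds 244 L/s: no online neighbours, lost.
  N5 sheds 197 L/s: no online neighbours, lost.
No further seizures.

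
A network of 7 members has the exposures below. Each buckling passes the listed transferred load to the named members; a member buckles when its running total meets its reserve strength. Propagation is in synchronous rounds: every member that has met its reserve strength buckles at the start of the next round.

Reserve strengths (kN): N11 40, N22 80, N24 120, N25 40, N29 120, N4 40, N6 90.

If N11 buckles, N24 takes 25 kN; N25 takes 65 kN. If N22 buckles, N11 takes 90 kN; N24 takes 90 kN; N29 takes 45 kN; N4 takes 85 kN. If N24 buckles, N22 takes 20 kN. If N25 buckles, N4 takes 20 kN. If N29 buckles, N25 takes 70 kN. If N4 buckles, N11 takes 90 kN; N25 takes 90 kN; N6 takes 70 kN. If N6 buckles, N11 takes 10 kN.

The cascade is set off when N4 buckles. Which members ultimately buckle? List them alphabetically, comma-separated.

Round 1 — N4 buckles (initial).
  N11: +90 → 90 ≥ 40
  N25: +90 → 90 ≥ 40
  N6: +70 → 70 < 90
Round 2 — N11, N25 buckle.
  N24: +25 → 25 < 120
No further bucklings.

N11, N25, N4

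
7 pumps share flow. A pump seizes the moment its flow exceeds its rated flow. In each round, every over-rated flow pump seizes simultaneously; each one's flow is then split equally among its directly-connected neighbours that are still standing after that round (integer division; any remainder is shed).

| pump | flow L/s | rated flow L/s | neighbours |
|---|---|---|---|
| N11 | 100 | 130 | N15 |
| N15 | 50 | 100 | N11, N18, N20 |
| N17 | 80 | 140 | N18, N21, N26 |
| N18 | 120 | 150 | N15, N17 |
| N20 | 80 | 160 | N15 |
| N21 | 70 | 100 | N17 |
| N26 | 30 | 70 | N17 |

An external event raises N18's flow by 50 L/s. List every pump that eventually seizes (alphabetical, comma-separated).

N11, N15, N17, N18, N21, N26

Round 1 — N18 at 170 > 150. N18 seizes.
  N18 sheds 170 L/s to N15, N17: 85 each.
    N15: 50+85 = 135 > 100
    N17: 80+85 = 165 > 140
Round 2 — N15, N17 seize.
  N15 sheds 135 L/s to N11, N20: 67 each (1 lost).
    N11: 100+67 = 167 > 130
    N20: 80+67 = 147 ≤ 160
  N17 sheds 165 L/s to N21, N26: 82 each (1 lost).
    N21: 70+82 = 152 > 100
    N26: 30+82 = 112 > 70
Round 3 — N11, N21, N26 seize.
  N11 sheds 167 L/s: no online neighbours, lost.
  N21 sheds 152 L/s: no online neighbours, lost.
  N26 sheds 112 L/s: no online neighbours, lost.
No further seizures.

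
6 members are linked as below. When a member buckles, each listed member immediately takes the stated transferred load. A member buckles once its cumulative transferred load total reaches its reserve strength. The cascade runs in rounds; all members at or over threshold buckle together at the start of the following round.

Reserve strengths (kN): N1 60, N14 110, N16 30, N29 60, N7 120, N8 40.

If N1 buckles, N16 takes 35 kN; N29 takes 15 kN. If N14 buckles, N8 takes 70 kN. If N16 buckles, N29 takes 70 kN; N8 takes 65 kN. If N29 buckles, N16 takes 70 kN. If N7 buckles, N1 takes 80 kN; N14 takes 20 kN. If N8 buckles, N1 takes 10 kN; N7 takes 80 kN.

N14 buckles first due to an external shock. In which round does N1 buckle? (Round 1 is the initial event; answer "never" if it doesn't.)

never

Round 1 — N14 buckles (initial).
  N8: +70 → 70 ≥ 40
Round 2 — N8 buckles.
  N1: +10 → 10 < 60
  N7: +80 → 80 < 120
No further bucklings.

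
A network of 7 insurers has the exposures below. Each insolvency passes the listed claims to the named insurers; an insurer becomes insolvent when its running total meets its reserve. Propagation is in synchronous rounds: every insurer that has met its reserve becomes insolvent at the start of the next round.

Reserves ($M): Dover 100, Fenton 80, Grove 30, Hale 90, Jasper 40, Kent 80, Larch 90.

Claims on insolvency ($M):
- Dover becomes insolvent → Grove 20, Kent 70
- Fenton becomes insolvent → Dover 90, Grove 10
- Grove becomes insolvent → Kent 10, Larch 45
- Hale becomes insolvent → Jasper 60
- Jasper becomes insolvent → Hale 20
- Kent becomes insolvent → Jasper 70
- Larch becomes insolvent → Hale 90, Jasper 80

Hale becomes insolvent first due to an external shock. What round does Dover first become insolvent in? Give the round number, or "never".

never

Round 1 — Hale becomes insolvent (initial).
  Jasper: +60 → 60 ≥ 40
Round 2 — Jasper becomes insolvent.
No further insolvencies.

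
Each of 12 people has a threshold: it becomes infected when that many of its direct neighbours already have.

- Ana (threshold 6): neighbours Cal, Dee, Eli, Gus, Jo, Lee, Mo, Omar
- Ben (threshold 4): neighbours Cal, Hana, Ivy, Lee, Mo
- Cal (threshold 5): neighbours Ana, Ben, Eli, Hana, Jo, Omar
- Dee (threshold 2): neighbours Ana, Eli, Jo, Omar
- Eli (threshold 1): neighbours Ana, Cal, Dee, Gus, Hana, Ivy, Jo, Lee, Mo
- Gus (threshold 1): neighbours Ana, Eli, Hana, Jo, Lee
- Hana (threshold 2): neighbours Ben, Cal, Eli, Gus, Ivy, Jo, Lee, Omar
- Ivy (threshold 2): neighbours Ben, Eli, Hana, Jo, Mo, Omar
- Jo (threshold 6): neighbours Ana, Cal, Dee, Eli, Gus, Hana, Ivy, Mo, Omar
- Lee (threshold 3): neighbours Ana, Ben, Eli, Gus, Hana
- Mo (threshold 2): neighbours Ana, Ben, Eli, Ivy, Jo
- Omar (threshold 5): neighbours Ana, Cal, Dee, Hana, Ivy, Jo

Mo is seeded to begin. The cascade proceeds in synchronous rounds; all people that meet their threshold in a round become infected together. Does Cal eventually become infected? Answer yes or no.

no

Round 1 — Mo becomes infected (initial).
Round 2 — checking thresholds:
  Ana: 1 of 8 neighbours < 6, below threshold.
  Ben: 1 of 5 neighbours < 4, below threshold.
  Eli: 1 of 9 neighbours ≥ 1, becomes infected.
  Ivy: 1 of 6 neighbours < 2, below threshold.
  Jo: 1 of 9 neighbours < 6, below threshold.
Round 3 — checking thresholds:
  Ana: 2 of 8 neighbours < 6, below threshold.
  Ben: 1 of 5 neighbours < 4, below threshold.
  Cal: 1 of 6 neighbours < 5, below threshold.
  Dee: 1 of 4 neighbours < 2, below threshold.
  Gus: 1 of 5 neighbours ≥ 1, becomes infected.
  Hana: 1 of 8 neighbours < 2, below threshold.
  Ivy: 2 of 6 neighbours ≥ 2, becomes infected.
  Jo: 2 of 9 neighbours < 6, below threshold.
  Lee: 1 of 5 neighbours < 3, below threshold.
Round 4 — checking thresholds:
  Ana: 3 of 8 neighbours < 6, below threshold.
  Ben: 2 of 5 neighbours < 4, below threshold.
  Cal: 1 of 6 neighbours < 5, below threshold.
  Dee: 1 of 4 neighbours < 2, below threshold.
  Hana: 3 of 8 neighbours ≥ 2, becomes infected.
  Jo: 4 of 9 neighbours < 6, below threshold.
  Lee: 2 of 5 neighbours < 3, below threshold.
  Omar: 1 of 6 neighbours < 5, below threshold.
Round 5 — checking thresholds:
  Ana: 3 of 8 neighbours < 6, below threshold.
  Ben: 3 of 5 neighbours < 4, below threshold.
  Cal: 2 of 6 neighbours < 5, below threshold.
  Dee: 1 of 4 neighbours < 2, below threshold.
  Jo: 5 of 9 neighbours < 6, below threshold.
  Lee: 3 of 5 neighbours ≥ 3, becomes infected.
  Omar: 2 of 6 neighbours < 5, below threshold.
Round 6 — checking thresholds:
  Ana: 4 of 8 neighbours < 6, below threshold.
  Ben: 4 of 5 neighbours ≥ 4, becomes infected.
  Cal: 2 of 6 neighbours < 5, below threshold.
  Dee: 1 of 4 neighbours < 2, below threshold.
  Jo: 5 of 9 neighbours < 6, below threshold.
  Omar: 2 of 6 neighbours < 5, below threshold.
Round 7 — no new infections; cascade stops.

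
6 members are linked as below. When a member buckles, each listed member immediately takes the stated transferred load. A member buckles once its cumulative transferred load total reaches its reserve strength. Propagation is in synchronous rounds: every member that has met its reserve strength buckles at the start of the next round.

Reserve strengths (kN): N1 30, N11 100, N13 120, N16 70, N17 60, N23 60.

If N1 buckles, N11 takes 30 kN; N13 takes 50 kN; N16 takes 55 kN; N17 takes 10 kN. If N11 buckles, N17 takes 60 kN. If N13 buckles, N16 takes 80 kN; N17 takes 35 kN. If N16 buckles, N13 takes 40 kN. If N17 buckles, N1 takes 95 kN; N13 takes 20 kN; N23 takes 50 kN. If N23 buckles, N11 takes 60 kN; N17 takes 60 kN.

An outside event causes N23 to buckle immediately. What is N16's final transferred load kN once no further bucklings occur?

Round 1 — N23 buckles (initial).
  N11: +60 → 60 < 100
  N17: +60 → 60 ≥ 60
Round 2 — N17 buckles.
  N1: +95 → 95 ≥ 30
  N13: +20 → 20 < 120
Round 3 — N1 buckles.
  N11: +30 → 90 < 100
  N13: +50 → 70 < 120
  N16: +55 → 55 < 70
No further bucklings.

55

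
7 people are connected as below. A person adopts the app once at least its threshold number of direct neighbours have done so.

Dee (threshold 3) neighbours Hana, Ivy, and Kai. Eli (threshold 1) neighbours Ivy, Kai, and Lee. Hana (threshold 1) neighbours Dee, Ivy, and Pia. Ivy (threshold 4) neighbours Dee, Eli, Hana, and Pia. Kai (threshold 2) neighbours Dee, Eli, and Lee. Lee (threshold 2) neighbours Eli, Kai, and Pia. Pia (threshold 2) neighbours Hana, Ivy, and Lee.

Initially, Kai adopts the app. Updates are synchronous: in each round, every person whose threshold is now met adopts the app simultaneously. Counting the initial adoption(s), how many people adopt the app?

3

Round 1 — Kai adopts the app (initial).
Round 2 — checking thresholds:
  Dee: 1 of 3 neighbours < 3, below threshold.
  Eli: 1 of 3 neighbours ≥ 1, adopts the app.
  Lee: 1 of 3 neighbours < 2, below threshold.
Round 3 — checking thresholds:
  Dee: 1 of 3 neighbours < 3, below threshold.
  Ivy: 1 of 4 neighbours < 4, below threshold.
  Lee: 2 of 3 neighbours ≥ 2, adopts the app.
Round 4 — no new adoptions; cascade stops.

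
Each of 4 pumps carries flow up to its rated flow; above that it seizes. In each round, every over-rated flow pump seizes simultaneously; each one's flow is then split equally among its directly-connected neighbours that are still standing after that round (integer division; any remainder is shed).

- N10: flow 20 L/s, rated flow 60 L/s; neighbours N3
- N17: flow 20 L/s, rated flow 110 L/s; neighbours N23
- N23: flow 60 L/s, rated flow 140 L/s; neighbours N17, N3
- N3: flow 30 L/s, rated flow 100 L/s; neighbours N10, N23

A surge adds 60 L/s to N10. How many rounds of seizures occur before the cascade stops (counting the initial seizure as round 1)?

4

Round 1 — N10 at 80 > 60. N10 seizes.
  N10 sheds 80 L/s to N3: 80 each.
    N3: 30+80 = 110 > 100
Round 2 — N3 seizes.
  N3 sheds 110 L/s to N23: 110 each.
    N23: 60+110 = 170 > 140
Round 3 — N23 seizes.
  N23 sheds 170 L/s to N17: 170 each.
    N17: 20+170 = 190 > 110
Round 4 — N17 seizes.
  N17 sheds 190 L/s: no online neighbours, lost.
No further seizures.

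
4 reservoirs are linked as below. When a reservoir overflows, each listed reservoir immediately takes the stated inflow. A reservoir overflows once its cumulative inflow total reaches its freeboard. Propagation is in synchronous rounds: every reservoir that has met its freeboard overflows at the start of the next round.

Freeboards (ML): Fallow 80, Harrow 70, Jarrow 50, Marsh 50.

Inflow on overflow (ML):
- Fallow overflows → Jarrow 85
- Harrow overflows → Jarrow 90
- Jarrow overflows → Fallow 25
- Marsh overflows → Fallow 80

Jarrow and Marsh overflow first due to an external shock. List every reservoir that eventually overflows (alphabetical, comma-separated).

Round 1 — Jarrow, Marsh overflow (initial).
  Fallow: +25+80 → 105 ≥ 80
Round 2 — Fallow overflows.
No further overflows.

Fallow, Jarrow, Marsh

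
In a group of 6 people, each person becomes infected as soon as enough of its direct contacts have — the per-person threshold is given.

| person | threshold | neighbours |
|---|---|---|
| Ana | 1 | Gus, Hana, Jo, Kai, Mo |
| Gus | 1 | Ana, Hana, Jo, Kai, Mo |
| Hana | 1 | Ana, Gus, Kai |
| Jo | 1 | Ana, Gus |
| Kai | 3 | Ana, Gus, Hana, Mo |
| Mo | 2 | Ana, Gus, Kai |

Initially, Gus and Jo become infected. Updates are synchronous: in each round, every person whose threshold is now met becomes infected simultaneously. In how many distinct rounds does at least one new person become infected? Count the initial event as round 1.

Round 1 — Gus, Jo become infected (initial).
Round 2 — checking thresholds:
  Ana: 2 of 5 neighbours ≥ 1, becomes infected.
  Hana: 1 of 3 neighbours ≥ 1, becomes infected.
  Kai: 1 of 4 neighbours < 3, not yet.
  Mo: 1 of 3 neighbours < 2, not yet.
Round 3 — checking thresholds:
  Kai: 3 of 4 neighbours ≥ 3, becomes infected.
  Mo: 2 of 3 neighbours ≥ 2, becomes infected.
Round 4 — no new infections; cascade stops.

3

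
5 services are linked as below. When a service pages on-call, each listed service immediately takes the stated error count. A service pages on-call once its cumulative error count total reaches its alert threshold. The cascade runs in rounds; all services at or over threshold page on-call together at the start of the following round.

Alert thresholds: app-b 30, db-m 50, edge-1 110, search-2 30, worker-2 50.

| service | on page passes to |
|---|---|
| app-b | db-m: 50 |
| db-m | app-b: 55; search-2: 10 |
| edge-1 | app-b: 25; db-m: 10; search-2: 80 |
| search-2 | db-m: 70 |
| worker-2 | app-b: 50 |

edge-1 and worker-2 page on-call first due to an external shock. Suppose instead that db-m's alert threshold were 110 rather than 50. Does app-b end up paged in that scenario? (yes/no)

yes

With db-m's alert threshold at 110:
Round 1 — edge-1, worker-2 page on-call (initial).
  app-b: +25+50 → 75 ≥ 30
  db-m: +10 → 10 < 110
  search-2: +80 → 80 ≥ 30
Round 2 — app-b, search-2 page on-call.
  db-m: +50+70 → 130 ≥ 110
Round 3 — db-m pages on-call.
No further pages.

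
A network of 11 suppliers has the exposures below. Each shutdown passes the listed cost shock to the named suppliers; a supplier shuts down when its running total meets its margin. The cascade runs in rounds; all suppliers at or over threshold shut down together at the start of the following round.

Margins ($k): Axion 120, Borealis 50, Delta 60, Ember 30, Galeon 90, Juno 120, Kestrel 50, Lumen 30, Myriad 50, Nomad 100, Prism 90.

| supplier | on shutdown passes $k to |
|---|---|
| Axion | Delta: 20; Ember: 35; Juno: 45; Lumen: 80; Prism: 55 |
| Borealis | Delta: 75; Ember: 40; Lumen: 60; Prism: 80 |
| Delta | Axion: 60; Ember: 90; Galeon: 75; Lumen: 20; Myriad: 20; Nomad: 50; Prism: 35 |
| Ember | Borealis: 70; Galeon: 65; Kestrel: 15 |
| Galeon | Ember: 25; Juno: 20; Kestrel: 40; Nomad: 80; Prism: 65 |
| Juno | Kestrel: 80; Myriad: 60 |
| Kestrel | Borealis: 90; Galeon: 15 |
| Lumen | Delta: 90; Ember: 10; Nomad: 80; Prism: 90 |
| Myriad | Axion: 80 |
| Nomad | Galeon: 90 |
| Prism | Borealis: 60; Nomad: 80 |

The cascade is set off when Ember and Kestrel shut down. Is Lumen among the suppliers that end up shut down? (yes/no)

yes

Round 1 — Ember, Kestrel shut down (initial).
  Borealis: +70+90 → 160 ≥ 50
  Galeon: +65+15 → 80 < 90
Round 2 — Borealis shuts down.
  Delta: +75 → 75 ≥ 60
  Lumen: +60 → 60 ≥ 30
  Prism: +80 → 80 < 90
Round 3 — Delta, Lumen shut down.
  Axion: +60 → 60 < 120
  Galeon: +75 → 155 ≥ 90
  Myriad: +20 → 20 < 50
  Nomad: +50+80 → 130 ≥ 100
  Prism: +35+90 → 205 ≥ 90
Round 4 — Galeon, Nomad, Prism shut down.
  Juno: +20 → 20 < 120
No further shutdowns.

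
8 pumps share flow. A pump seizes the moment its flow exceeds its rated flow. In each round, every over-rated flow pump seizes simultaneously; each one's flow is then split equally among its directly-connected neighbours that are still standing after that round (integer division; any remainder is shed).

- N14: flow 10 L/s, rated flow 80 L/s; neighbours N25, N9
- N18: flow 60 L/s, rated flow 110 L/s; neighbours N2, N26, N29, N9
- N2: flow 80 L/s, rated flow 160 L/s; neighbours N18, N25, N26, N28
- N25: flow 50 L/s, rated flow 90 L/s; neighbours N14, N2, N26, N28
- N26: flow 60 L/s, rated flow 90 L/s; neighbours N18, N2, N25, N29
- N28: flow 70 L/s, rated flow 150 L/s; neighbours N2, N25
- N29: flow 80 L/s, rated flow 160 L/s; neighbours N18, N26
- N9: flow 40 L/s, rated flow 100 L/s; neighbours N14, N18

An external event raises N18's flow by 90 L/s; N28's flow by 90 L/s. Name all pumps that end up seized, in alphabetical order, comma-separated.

Round 1 — N18 at 150 > 110; N28 at 160 > 150. N18, N28 seize.
  N18 sheds 150 L/s to N2, N26, N29, N9: 37 each (2 lost).
    N2: 80+37 = 117 ≤ 160
    N26: 60+37 = 97 > 90
    N29: 80+37 = 117 ≤ 160
    N9: 40+37 = 77 ≤ 100
  N28 sheds 160 L/s to N2, N25: 80 each.
    N2: 117+80 = 197 > 160
    N25: 50+80 = 130 > 90
Round 2 — N2, N25, N26 seize.
  N2 sheds 197 L/s: no online neighbours, lost.
  N25 sheds 130 L/s to N14: 130 each.
    N14: 10+130 = 140 > 80
  N26 sheds 97 L/s to N29: 97 each.
    N29: 117+97 = 214 > 160
Round 3 — N14, N29 seize.
  N14 sheds 140 L/s to N9: 140 each.
    N9: 77+140 = 217 > 100
  N29 sheds 214 L/s: no online neighbours, lost.
Round 4 — N9 seizes.
  N9 sheds 217 L/s: no online neighbours, lost.
No further seizures.

N14, N18, N2, N25, N26, N28, N29, N9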